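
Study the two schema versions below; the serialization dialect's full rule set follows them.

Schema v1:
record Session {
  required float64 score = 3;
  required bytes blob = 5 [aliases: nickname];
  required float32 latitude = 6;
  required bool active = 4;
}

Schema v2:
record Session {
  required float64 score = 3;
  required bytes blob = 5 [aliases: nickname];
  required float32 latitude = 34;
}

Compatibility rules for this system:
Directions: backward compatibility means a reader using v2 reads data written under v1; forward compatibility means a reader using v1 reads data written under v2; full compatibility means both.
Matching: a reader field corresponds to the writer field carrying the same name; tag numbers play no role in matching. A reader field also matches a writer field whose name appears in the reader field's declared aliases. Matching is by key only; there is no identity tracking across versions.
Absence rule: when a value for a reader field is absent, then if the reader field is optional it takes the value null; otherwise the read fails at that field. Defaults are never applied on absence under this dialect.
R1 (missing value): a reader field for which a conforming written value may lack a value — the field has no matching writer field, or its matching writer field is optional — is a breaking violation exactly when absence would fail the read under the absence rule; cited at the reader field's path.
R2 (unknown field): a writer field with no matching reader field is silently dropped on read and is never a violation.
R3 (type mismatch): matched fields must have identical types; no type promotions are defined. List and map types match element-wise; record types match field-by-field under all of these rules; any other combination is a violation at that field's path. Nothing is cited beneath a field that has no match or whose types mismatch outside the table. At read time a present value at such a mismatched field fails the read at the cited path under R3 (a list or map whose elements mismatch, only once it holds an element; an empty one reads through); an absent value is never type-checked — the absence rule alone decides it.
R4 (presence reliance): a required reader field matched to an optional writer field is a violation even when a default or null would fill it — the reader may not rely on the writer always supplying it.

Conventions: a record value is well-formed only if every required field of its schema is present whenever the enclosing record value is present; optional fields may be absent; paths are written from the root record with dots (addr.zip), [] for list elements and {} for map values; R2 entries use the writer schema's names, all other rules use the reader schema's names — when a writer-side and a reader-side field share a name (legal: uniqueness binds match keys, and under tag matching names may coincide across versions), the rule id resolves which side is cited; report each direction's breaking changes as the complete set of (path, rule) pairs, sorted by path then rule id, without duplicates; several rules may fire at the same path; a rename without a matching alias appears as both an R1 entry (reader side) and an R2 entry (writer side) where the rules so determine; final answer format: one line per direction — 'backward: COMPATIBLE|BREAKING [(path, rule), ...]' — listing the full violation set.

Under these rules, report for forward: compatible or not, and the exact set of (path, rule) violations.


in Session below, arrows point writer -> reader
checking forward for Session: reader v1 against writer v2:
  score <- score (float64 -> float64, writer required)
  blob <- blob (bytes -> bytes, writer required)
  latitude <- latitude (float32 -> float32, writer required)
  active: no writer match
  R1 fires at active
  forward on Session therefore BREAKING (1)
the other Session changes do not affect what is asked:
  field latitude in record Session: tag 6 changed to 34 -> fires no rule on Session, leaving the asked answer as it is

forward: BREAKING [(active, R1)]


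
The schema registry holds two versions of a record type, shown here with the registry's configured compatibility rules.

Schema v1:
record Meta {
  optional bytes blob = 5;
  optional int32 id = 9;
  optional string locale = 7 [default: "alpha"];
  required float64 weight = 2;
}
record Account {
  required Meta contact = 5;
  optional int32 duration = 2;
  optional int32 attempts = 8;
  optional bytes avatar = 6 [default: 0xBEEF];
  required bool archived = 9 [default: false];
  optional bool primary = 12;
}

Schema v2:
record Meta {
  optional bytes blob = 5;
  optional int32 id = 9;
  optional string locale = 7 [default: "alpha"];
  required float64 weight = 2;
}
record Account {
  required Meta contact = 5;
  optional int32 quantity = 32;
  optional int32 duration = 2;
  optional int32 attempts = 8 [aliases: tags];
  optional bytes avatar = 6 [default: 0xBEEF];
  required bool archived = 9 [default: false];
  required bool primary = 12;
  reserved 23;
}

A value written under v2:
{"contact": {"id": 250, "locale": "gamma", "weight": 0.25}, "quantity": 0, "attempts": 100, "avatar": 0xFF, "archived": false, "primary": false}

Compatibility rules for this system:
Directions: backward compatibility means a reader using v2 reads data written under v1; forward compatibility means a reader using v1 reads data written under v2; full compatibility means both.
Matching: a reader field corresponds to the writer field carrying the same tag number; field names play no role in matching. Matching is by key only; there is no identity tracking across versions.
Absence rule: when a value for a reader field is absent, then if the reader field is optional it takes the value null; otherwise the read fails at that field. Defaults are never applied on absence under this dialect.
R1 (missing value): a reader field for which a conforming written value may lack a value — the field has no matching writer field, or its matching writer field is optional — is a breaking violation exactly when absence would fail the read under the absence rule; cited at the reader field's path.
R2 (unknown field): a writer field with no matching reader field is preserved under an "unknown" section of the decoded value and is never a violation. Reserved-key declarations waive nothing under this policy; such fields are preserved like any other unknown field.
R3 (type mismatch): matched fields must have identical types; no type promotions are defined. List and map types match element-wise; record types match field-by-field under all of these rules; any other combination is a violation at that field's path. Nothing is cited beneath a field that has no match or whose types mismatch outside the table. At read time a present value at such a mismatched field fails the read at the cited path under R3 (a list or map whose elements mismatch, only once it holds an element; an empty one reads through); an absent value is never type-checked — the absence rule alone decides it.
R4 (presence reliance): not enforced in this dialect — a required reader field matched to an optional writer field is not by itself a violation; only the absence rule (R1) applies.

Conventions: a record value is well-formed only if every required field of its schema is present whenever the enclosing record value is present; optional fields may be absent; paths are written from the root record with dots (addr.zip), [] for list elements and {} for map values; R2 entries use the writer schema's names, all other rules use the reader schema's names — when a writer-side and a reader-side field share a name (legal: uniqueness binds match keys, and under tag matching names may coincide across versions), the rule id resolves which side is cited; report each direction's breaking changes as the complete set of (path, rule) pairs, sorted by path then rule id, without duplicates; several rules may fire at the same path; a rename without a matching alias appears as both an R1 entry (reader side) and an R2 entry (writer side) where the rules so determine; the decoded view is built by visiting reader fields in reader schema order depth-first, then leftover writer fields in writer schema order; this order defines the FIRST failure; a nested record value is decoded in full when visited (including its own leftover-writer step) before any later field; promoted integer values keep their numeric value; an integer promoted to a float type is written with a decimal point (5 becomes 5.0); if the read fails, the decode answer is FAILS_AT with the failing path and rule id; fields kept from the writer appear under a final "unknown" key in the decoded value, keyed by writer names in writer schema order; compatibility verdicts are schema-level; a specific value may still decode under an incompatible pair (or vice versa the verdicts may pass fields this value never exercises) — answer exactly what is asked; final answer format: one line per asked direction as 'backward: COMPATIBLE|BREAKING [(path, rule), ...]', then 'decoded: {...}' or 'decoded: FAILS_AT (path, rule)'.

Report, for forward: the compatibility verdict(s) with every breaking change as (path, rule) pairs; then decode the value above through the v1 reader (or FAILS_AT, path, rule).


forward: COMPATIBLE []; decoded: {"contact": {"blob": null, "id": 250, "locale": "gamma", "weight": 0.25}, "duration": null, "attempts": 100, "avatar": 0xFF, "archived": false, "primary": false, "unknown": {"quantity": 0}}

the writer's type comes first in each Account pair
checking forward for Account: reader v1 against writer v2:
  contact: Meta -> Meta, writer required; from contact
  duration: int32 -> int32, writer optional; from duration
  attempts: int32 -> int32, writer optional; from attempts
  avatar: bytes -> bytes, writer optional; from avatar
  archived: bool -> bool, writer required; from archived
  primary: bool -> bool, writer required; from primary
  leftover writer field: quantity
  contact.blob: bytes -> bytes, writer optional; from contact.blob
  contact.id: int32 -> int32, writer optional; from contact.id
  contact.locale: string -> string, writer optional; from contact.locale
  contact.weight: float64 -> float64, writer required; from contact.weight
  => forward: COMPATIBLE
migrating the Account value to v1:
  contact.blob := null (absent, optional -> null)
  contact.id := 250
  contact.locale := "gamma"
  contact.weight := 0.25
  duration := null (absent, optional -> null)
  attempts := 100
  avatar := 0xFF
  archived := false
  primary := false
  writer quantity: kept under "unknown"
  => decoded: {"contact": {"blob": null, "id": 250, "locale": "gamma", "weight": 0.25}, "duration": null, "attempts": 100, "avatar": 0xFF, "archived": false, "primary": false, "unknown": {"quantity": 0}}
the rest of the Account diff is inert for this question:
  field primary in record Account: optional changed to required -> matters only for Account's backward compatibility — outside the asked direction


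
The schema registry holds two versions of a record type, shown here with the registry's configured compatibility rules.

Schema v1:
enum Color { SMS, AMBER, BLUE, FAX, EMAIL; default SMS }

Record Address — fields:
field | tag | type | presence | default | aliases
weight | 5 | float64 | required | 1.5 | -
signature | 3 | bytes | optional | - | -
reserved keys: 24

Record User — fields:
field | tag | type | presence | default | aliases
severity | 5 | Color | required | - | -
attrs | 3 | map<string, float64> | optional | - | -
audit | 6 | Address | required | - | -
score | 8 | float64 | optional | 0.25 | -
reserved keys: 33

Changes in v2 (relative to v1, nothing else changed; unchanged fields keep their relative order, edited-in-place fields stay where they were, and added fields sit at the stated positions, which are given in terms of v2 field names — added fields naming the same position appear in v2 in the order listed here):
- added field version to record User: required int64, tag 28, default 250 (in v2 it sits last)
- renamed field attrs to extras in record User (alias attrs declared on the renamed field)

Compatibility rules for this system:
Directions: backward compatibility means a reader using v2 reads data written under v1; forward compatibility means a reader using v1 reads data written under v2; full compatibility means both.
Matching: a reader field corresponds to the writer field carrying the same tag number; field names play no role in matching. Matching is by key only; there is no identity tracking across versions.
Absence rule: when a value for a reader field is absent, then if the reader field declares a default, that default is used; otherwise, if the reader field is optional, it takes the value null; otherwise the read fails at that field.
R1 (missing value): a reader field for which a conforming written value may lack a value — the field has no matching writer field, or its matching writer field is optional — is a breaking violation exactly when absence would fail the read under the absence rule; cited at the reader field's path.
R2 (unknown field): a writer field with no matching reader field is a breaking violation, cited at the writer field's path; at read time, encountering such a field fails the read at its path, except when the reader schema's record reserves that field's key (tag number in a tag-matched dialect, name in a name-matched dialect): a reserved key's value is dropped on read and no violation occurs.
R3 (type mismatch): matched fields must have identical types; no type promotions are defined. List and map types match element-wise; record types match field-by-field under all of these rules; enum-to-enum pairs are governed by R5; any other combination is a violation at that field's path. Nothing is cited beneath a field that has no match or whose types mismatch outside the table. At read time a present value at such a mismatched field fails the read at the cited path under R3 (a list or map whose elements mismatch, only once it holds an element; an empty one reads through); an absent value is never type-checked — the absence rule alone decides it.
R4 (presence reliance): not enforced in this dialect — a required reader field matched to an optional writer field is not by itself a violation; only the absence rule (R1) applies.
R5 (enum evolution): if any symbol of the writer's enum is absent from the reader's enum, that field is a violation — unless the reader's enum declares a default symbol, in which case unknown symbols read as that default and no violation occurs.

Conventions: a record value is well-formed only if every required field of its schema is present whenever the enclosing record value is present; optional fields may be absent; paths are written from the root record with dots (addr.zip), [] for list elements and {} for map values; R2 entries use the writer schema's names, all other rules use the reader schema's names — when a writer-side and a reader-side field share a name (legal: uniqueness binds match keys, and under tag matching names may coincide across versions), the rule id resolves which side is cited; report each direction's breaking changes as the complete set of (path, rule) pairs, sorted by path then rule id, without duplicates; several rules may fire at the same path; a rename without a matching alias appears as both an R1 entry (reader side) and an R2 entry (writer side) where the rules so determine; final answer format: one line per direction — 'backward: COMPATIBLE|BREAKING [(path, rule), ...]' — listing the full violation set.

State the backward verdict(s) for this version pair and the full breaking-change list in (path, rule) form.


arrows below run writer -> reader for User
backward pass over User, reader schema v2, writer schema v1:
  Color -> Color, writer required: severity aligns to severity
  map<string, float64> -> map<string, float64>, writer optional: extras aligns to attrs
  Address -> Address, writer required: audit aligns to audit
  float64 -> float64, writer optional: score aligns to score
  version: no writer match
  float64 -> float64, writer required: audit.weight aligns to audit.weight
  bytes -> bytes, writer optional: audit.signature aligns to audit.signature
  nothing fires on User: backward is COMPATIBLE
the other User changes do not affect what is asked:
  added field version to record User: required int64, tag 28, default 250 (in v2 it sits last) -> matters only for User's forward compatibility — outside the asked direction
  renamed field attrs to extras in record User (alias attrs declared on the renamed field) -> fires no rule on User, leaving the asked answer as it is

backward: COMPATIBLE []


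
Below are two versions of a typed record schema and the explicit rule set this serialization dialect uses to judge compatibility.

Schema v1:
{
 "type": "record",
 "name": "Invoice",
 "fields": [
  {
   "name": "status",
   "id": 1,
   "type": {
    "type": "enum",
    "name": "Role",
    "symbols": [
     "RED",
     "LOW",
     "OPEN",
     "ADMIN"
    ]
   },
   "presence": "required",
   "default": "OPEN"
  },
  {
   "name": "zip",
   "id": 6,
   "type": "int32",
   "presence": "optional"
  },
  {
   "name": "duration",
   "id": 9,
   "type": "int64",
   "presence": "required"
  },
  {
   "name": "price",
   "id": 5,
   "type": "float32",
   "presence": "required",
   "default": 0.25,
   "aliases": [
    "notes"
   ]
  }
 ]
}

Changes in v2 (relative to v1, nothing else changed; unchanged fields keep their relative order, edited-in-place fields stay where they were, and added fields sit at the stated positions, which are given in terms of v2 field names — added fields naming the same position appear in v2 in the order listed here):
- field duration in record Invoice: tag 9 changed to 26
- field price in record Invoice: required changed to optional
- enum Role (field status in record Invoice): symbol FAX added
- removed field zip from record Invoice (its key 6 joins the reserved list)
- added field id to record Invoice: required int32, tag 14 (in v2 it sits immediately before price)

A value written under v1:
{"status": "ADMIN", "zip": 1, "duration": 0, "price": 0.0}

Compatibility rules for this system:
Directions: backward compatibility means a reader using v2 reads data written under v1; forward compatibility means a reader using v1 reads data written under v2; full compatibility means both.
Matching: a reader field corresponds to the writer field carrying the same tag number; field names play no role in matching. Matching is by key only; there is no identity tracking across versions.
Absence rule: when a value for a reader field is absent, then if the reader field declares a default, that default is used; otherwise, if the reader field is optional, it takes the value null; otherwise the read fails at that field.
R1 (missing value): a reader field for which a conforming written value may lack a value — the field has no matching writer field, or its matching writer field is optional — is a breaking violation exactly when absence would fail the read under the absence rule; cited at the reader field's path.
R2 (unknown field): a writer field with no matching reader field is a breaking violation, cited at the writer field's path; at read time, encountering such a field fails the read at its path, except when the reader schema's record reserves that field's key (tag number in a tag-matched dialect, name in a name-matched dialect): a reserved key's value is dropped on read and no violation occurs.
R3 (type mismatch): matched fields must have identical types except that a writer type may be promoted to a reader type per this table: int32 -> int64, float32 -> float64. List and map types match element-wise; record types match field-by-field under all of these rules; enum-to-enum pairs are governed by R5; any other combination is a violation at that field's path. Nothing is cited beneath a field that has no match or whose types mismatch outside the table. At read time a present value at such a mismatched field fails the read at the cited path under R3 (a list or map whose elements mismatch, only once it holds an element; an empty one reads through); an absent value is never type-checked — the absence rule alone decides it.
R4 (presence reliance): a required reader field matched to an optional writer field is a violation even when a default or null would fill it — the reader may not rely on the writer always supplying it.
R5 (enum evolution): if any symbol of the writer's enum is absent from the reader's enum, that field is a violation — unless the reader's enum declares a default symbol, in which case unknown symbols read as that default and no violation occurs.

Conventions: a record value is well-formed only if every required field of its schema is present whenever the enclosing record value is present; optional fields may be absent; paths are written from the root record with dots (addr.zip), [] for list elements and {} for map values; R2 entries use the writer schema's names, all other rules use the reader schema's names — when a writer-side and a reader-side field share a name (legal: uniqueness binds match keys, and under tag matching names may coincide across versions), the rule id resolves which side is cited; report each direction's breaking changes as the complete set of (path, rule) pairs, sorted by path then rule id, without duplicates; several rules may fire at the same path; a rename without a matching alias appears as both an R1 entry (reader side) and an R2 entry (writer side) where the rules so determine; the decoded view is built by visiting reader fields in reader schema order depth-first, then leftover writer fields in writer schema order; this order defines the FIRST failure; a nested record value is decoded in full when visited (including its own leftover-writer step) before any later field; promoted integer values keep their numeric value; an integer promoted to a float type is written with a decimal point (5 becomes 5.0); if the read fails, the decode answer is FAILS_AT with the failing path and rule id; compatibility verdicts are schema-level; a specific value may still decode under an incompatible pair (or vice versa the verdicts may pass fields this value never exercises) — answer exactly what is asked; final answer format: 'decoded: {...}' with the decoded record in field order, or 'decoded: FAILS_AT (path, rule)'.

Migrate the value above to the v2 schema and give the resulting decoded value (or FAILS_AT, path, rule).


decoded: FAILS_AT (duration, R1)

the writer's type comes first in each Invoice pair
decoding the Invoice value with the v2 reader:
  status := "ADMIN"
  read fails at duration under R1 (no fill)
  => FAILS_AT (duration, R1)
diffs on Invoice not affecting the asked answer:
  field price in record Invoice: required changed to optional -> schema-level compatibility only; this Invoice value's decode is unchanged
  enum Role (field status in record Invoice): symbol FAX added -> schema-level compatibility only; this Invoice value's decode is unchanged
  added field id to record Invoice: required int32, tag 14 (in v2 it sits immediately before price) -> schema-level compatibility only; this Invoice value's decode is unchanged


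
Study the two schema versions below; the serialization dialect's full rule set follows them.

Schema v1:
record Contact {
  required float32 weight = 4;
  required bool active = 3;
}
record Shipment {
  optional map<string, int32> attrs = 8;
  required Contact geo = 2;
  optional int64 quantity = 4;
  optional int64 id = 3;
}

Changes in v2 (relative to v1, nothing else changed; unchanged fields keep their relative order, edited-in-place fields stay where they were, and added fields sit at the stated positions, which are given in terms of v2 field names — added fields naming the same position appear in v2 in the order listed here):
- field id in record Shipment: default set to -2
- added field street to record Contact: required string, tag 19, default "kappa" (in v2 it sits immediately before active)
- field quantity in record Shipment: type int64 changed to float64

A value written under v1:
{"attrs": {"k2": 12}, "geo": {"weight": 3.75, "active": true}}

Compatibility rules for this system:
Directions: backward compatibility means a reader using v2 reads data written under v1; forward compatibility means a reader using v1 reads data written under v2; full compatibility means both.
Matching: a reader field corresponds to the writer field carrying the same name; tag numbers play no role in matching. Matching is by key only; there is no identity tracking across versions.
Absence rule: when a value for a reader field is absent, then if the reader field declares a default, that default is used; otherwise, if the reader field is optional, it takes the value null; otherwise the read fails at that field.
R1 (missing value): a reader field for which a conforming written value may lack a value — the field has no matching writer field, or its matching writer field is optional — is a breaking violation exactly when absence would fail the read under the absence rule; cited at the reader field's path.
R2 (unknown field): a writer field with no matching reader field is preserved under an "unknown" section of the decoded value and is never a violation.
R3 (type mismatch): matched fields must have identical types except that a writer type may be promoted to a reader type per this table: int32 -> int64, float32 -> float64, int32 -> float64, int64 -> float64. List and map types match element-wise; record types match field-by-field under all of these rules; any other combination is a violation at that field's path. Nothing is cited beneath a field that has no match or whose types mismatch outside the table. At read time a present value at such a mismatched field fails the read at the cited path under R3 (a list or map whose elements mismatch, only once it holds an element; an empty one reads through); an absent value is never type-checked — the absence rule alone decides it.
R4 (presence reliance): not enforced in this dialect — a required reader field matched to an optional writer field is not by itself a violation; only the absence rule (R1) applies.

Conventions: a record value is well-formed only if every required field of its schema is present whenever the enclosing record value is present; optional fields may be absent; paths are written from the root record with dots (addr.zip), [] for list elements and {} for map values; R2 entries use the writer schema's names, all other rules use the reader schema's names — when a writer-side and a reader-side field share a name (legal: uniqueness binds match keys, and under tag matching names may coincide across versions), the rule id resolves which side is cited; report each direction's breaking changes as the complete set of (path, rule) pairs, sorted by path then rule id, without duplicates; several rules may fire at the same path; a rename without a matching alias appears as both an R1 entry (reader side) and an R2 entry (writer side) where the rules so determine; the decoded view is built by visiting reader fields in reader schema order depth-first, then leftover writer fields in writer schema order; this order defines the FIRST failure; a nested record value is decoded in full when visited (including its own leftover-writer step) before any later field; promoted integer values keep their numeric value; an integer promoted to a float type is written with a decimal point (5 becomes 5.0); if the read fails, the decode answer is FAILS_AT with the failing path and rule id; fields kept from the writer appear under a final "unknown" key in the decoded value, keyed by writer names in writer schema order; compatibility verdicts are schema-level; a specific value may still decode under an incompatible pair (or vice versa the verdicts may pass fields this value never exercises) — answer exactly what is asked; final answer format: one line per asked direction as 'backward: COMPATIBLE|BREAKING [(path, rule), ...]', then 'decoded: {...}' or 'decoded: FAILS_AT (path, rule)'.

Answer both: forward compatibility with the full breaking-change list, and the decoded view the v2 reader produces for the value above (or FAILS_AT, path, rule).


forward: BREAKING [(quantity, R3)]; decoded: {"attrs": {"k2": 12}, "geo": {"weight": 3.75, "street": "kappa", "active": true}, "quantity": null, "id": -2}

in Shipment below, arrows point writer -> reader
forward analysis of Shipment with v1 as reader and v2 as writer:
  attrs <- attrs (map<string, int32> -> map<string, int32>, writer optional)
  geo <- geo (Contact -> Contact, writer required)
  quantity <- quantity (float64 -> int64, writer optional)
  id <- id (int64 -> int64, writer optional)
  geo.weight <- geo.weight (float32 -> float32, writer required)
  geo.active <- geo.active (bool -> bool, writer required)
  leftover writer field: geo.street
  R3 fires at quantity
  forward on Shipment therefore BREAKING (1)
migrating the Shipment value to v2:
  attrs := {"k2": 12}
  geo.weight := 3.75
  geo.street := "kappa" (no value, default fills)
  geo.active := true
  quantity := null (not supplied -> null)
  id := -2 (no value, default fills)
  => decoded: {"attrs": {"k2": 12}, "geo": {"weight": 3.75, "street": "kappa", "active": true}, "quantity": null, "id": -2}


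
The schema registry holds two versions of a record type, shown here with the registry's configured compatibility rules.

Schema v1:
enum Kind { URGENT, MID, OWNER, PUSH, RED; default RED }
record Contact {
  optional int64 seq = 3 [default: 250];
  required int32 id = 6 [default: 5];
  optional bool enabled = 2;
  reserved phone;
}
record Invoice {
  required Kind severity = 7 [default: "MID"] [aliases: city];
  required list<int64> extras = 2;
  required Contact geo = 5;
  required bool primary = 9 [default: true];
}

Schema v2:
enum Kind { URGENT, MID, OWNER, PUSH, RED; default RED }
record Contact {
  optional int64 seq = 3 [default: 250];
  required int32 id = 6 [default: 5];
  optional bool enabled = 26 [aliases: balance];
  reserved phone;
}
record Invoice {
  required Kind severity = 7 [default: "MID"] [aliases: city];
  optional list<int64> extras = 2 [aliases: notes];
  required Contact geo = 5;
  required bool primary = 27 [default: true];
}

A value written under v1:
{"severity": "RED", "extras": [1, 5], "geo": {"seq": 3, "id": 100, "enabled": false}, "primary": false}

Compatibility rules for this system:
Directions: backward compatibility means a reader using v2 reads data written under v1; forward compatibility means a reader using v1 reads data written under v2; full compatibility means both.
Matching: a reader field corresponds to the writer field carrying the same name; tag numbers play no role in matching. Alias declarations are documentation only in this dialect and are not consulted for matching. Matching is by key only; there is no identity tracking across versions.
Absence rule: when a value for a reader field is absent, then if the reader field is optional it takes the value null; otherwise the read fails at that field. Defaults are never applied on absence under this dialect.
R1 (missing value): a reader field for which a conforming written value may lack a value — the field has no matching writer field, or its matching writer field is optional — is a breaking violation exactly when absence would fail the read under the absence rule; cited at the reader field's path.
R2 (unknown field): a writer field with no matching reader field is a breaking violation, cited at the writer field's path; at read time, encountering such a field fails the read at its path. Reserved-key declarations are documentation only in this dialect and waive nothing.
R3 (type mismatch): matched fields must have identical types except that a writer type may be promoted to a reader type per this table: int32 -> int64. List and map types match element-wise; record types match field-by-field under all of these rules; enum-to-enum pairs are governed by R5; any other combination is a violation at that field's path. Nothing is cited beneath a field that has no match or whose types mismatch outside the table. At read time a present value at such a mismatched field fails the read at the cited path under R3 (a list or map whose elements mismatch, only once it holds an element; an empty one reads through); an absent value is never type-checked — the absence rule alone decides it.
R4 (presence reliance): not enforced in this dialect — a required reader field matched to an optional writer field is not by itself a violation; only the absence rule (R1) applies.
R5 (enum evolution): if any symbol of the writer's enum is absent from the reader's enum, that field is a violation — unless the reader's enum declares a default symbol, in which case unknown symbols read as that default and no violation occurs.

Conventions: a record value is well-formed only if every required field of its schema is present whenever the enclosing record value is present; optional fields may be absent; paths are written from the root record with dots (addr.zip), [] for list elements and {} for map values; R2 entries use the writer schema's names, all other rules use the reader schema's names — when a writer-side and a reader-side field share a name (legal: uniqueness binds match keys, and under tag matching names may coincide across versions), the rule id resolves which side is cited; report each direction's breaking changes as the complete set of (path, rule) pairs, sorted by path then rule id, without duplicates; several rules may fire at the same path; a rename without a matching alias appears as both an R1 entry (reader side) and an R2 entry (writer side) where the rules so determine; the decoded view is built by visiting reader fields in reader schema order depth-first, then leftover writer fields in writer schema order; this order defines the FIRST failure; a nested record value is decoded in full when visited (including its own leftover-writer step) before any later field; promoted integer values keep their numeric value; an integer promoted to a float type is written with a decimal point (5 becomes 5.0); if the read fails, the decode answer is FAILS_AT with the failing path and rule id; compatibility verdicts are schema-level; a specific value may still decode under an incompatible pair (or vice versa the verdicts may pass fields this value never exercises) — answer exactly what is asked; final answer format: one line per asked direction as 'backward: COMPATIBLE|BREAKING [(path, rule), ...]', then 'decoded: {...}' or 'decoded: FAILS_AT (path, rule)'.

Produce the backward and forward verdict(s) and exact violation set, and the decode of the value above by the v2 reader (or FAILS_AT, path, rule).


the writer's type comes first in each Invoice pair
backward pass over Invoice, reader schema v2, writer schema v1:
  severity: paired with writer severity (Kind -> Kind; writer required)
  extras: paired with writer extras (list<int64> -> list<int64>; writer required)
  geo: paired with writer geo (Contact -> Contact; writer required)
  primary: paired with writer primary (bool -> bool; writer required)
  geo.seq: paired with writer geo.seq (int64 -> int64; writer optional)
  geo.id: paired with writer geo.id (int32 -> int32; writer required)
  geo.enabled: paired with writer geo.enabled (bool -> bool; writer optional)
  => backward: COMPATIBLE
forward pass over Invoice, reader schema v1, writer schema v2:
  severity: paired with writer severity (Kind -> Kind; writer required)
  extras: paired with writer extras (list<int64> -> list<int64>; writer optional)
  geo: paired with writer geo (Contact -> Contact; writer required)
  primary: paired with writer primary (bool -> bool; writer required)
  geo.seq: paired with writer geo.seq (int64 -> int64; writer optional)
  geo.id: paired with writer geo.id (int32 -> int32; writer required)
  geo.enabled: paired with writer geo.enabled (bool -> bool; writer optional)
  R1 fires at extras
  => forward: BREAKING (1)
decode walk for Invoice under reader schema v2:
  severity := "RED"
  extras := [1, 5]
  geo.seq := 3
  geo.id := 100
  geo.enabled := false
  primary := false
  => decoded: {"severity": "RED", "extras": [1, 5], "geo": {"seq": 3, "id": 100, "enabled": false}, "primary": false}

backward: COMPATIBLE []; forward: BREAKING [(extras, R1)]; decoded: {"severity": "RED", "extras": [1, 5], "geo": {"seq": 3, "id": 100, "enabled": false}, "primary": false}


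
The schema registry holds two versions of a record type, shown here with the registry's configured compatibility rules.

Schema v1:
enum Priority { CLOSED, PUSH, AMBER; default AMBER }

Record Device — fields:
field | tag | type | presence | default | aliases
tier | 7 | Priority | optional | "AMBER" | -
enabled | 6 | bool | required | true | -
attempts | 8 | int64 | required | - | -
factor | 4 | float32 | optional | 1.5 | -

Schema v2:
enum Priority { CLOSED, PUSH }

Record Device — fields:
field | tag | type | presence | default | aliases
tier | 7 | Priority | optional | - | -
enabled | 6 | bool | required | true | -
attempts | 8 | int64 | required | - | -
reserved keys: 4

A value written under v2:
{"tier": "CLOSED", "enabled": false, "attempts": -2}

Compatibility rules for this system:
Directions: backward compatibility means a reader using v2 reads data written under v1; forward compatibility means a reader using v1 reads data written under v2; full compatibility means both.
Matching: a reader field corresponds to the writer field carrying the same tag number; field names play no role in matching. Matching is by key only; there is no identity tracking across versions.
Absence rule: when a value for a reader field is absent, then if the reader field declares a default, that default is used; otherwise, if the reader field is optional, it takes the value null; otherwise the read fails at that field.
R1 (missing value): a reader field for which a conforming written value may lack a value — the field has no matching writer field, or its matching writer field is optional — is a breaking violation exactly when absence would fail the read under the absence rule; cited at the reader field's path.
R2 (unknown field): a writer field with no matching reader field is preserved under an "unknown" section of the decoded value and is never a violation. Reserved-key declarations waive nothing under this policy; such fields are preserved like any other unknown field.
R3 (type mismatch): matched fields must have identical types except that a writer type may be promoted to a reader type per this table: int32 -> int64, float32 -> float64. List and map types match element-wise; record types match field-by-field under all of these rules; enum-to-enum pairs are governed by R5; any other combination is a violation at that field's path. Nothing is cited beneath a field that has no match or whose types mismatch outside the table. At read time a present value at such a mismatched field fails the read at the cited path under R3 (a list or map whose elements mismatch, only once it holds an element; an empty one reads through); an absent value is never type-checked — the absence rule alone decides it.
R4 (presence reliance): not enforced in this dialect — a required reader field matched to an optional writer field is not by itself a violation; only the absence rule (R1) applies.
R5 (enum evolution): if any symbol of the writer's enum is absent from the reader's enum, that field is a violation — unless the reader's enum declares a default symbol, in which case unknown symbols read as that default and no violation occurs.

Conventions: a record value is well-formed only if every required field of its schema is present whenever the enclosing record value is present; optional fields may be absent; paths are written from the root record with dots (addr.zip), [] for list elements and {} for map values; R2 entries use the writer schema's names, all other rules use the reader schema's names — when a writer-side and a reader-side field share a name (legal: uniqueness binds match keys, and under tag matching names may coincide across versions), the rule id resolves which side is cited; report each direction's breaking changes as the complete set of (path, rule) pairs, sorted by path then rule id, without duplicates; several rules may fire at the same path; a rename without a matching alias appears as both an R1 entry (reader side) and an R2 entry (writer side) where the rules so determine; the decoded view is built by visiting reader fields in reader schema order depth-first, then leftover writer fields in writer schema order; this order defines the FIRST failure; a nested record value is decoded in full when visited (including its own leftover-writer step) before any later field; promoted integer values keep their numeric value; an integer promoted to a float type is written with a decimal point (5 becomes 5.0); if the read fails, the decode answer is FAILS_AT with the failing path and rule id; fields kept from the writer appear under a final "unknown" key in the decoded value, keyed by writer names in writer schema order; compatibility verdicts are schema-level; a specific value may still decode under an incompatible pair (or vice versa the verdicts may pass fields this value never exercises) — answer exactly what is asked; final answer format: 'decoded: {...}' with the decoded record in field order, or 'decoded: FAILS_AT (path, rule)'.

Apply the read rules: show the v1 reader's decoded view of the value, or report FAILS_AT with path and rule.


decoded: {"tier": "CLOSED", "enabled": false, "attempts": -2, "factor": 1.5}

the writer's type comes first in each Device pair
decode (reader v1):
  tier := "CLOSED"
  enabled := false
  attempts := -2
  factor := 1.5 (no value, default fills)
  => decoded: {"tier": "CLOSED", "enabled": false, "attempts": -2, "factor": 1.5}
checking off the Device differences that do not matter here:
  enum Priority (field tier in record Device): symbol AMBER removed (it was the default; the default is cleared) (the field default referencing it is cleared) -> affects the rule determinations only; this particular Device value decodes identically
  removed field factor from record Device (its key 4 joins the reserved list) -> triggers nothing under the printed rules; the Device answer is the same either way
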